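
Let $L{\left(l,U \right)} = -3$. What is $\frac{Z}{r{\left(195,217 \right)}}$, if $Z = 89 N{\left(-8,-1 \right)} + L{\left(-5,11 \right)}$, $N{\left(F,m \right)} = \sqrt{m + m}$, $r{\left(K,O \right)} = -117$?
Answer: $\frac{1}{39} - \frac{89 i \sqrt{2}}{117} \approx 0.025641 - 1.0758 i$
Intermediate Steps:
$N{\left(F,m \right)} = \sqrt{2} \sqrt{m}$ ($N{\left(F,m \right)} = \sqrt{2 m} = \sqrt{2} \sqrt{m}$)
$Z = -3 + 89 i \sqrt{2}$ ($Z = 89 \sqrt{2} \sqrt{-1} - 3 = 89 \sqrt{2} i - 3 = 89 i \sqrt{2} - 3 = -3 + 89 i \sqrt{2} \approx -3.0 + 125.86 i$)
$\frac{Z}{r{\left(195,217 \right)}} = \frac{-3 + 89 i \sqrt{2}}{-117} = \left(-3 + 89 i \sqrt{2}\right) \left(- \frac{1}{117}\right) = \frac{1}{39} - \frac{89 i \sqrt{2}}{117}$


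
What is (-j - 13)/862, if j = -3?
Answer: -5/431 ≈ -0.011601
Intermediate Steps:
(-j - 13)/862 = (-1*(-3) - 13)/862 = (3 - 13)*(1/862) = -10*1/862 = -5/431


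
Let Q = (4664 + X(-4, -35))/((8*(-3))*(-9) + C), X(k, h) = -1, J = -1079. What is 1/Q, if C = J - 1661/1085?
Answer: -938016/5059355 ≈ -0.18540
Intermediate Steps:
C = -1172376/1085 (C = -1079 - 1661/1085 = -1172376/1085 ≈ -1080.5)
Q = -5059355/938016 (Q = (4664 - 1)/((8*(-3))*(-9) - 1172376/1085) = 4663/(-24*(-9) - 1172376/1085) = 4663/(216 - 1172376/1085) = 4663/(-938016/1085) = 4663*(-1085/938016) = -5059355/938016 ≈ -5.3937)
1/Q = 1/(-5059355/938016) = -938016/5059355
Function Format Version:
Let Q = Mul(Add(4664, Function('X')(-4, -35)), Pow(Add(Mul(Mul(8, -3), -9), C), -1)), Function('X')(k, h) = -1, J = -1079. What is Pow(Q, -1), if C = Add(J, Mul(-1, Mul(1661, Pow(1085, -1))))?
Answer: Rational(-938016, 5059355) ≈ -0.18540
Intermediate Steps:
C = Rational(-1172376, 1085) (C = Add(-1079, Mul(-1, Mul(1661, Pow(1085, -1)))) = Add(-1079, Mul(-1, Mul(1661, Rational(1, 1085)))) = Add(-1079, Mul(-1, Rational(1661, 1085))) = Add(-1079, Rational(-1661, 1085)) = Rational(-1172376, 1085) ≈ -1080.5)
Q = Rational(-5059355, 938016) (Q = Mul(Add(4664, -1), Pow(Add(Mul(Mul(8, -3), -9), Rational(-1172376, 1085)), -1)) = Mul(4663, Pow(Add(Mul(-24, -9), Rational(-1172376, 1085)), -1)) = Mul(4663, Pow(Add(216, Rational(-1172376, 1085)), -1)) = Mul(4663, Pow(Rational(-938016, 1085), -1)) = Mul(4663, Rational(-1085, 938016)) = Rational(-5059355, 938016) ≈ -5.3937)
Pow(Q, -1) = Pow(Rational(-5059355, 938016), -1) = Rational(-938016, 5059355)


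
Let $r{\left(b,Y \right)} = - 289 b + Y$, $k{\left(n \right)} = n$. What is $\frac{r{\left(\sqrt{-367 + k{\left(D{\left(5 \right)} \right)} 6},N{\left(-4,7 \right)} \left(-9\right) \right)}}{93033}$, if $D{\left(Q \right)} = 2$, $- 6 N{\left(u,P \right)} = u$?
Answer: $- \frac{2}{31011} - \frac{289 i \sqrt{355}}{93033} \approx -6.4493 \cdot 10^{-5} - 0.058529 i$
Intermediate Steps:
$N{\left(u,P \right)} = - \frac{u}{6}$
$r{\left(b,Y \right)} = Y - 289 b$
$\frac{r{\left(\sqrt{-367 + k{\left(D{\left(5 \right)} \right)} 6},N{\left(-4,7 \right)} \left(-9\right) \right)}}{93033} = \frac{\left(- \frac{1}{6}\right) \left(-4\right) \left(-9\right) - 289 \sqrt{-367 + 2 \cdot 6}}{93033} = \left(\frac{2}{3} \left(-9\right) - 289 \sqrt{-367 + 12}\right) \frac{1}{93033} = \left(-6 - 289 \sqrt{-355}\right) \frac{1}{93033} = \left(-6 - 289 i \sqrt{355}\right) \frac{1}{93033} = - \frac{2}{31011} - \frac{289 i \sqrt{355}}{93033}$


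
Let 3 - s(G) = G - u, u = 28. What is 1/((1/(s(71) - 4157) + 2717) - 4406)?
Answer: -4197/7088734 ≈ -0.00059207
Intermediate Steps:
s(G) = 31 - G (s(G) = 3 - (G - 1*28) = 3 - (G - 28) = 3 - (-28 + G) = 3 + (28 - G) = 31 - G)
1/((1/(s(71) - 4157) + 2717) - 4406) = 1/((1/((31 - 1*71) - 4157) + 2717) - 4406) = 1/((1/((31 - 71) - 4157) + 2717) - 4406) = 1/((1/(-40 - 4157) + 2717) - 4406) = 1/((1/(-4197) + 2717) - 4406) = 1/((-1/4197 + 2717) - 4406) = 1/(11403248/4197 - 4406) = 1/(-7088734/4197) = -4197/7088734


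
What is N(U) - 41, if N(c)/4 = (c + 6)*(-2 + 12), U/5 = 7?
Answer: 1599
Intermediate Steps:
U = 35 (U = 5*7 = 35)
N(c) = 240 + 40*c (N(c) = 4*((c + 6)*(-2 + 12)) = 4*((6 + c)*10) = 4*(60 + 10*c) = 240 + 40*c)
N(U) - 41 = (240 + 40*35) - 41 = (240 + 1400) - 41 = 1640 - 41 = 1599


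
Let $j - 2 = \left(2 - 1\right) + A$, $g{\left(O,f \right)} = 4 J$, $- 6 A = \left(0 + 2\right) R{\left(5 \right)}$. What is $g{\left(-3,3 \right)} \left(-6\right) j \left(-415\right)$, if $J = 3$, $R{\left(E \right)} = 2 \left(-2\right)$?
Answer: $129480$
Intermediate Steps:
$R{\left(E \right)} = -4$
$A = \frac{4}{3}$ ($A = - \frac{\left(0 + 2\right) \left(-4\right)}{6} = - \frac{2 \left(-4\right)}{6} = \left(- \frac{1}{6}\right) \left(-8\right) = \frac{4}{3} \approx 1.3333$)
$g{\left(O,f \right)} = 12$ ($g{\left(O,f \right)} = 4 \cdot 3 = 12$)
$j = \frac{13}{3}$ ($j = 2 + \left(\left(2 - 1\right) + \frac{4}{3}\right) = 2 + \left(1 + \frac{4}{3}\right) = 2 + \frac{7}{3} = \frac{13}{3} \approx 4.3333$)
$g{\left(-3,3 \right)} \left(-6\right) j \left(-415\right) = 12 \left(-6\right) \frac{13}{3} \left(-415\right) = \left(-72\right) \frac{13}{3} \left(-415\right) = \left(-312\right) \left(-415\right) = 129480$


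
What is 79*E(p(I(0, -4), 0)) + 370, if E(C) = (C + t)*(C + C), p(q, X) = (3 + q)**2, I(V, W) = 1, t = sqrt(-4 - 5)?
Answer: 40818 + 7584*I ≈ 40818.0 + 7584.0*I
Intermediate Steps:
t = 3*I (t = sqrt(-9) = 3*I ≈ 3.0*I)
E(C) = 2*C*(C + 3*I) (E(C) = (C + 3*I)*(C + C) = (C + 3*I)*(2*C) = 2*C*(C + 3*I))
79*E(p(I(0, -4), 0)) + 370 = 79*(2*(3 + 1)**2*((3 + 1)**2 + 3*I)) + 370 = 79*(2*4**2*(4**2 + 3*I)) + 370 = 79*(2*16*(16 + 3*I)) + 370 = 79*(512 + 96*I) + 370 = (40448 + 7584*I) + 370 = 40818 + 7584*I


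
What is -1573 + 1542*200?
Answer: 306827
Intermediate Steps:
-1573 + 1542*200 = -1573 + 308400 = 306827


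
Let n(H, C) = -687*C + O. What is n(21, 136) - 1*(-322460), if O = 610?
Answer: 229638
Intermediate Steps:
n(H, C) = 610 - 687*C (n(H, C) = -687*C + 610 = 610 - 687*C)
n(21, 136) - 1*(-322460) = (610 - 687*136) - 1*(-322460) = (610 - 93432) + 322460 = -92822 + 322460 = 229638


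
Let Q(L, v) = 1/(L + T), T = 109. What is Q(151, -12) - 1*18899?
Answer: -4913739/260 ≈ -18899.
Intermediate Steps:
Q(L, v) = 1/(109 + L) (Q(L, v) = 1/(L + 109) = 1/(109 + L))
Q(151, -12) - 1*18899 = 1/(109 + 151) - 1*18899 = 1/260 - 18899 = -4913739/260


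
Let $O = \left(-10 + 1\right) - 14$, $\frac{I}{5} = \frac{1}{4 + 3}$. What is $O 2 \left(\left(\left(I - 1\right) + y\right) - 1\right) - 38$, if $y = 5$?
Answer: $- \frac{1462}{7} \approx -208.86$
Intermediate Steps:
$I = \frac{5}{7}$ ($I = \frac{5}{4 + 3} = \frac{5}{7} \approx 0.71429$)
$O = -23$ ($O = -9 - 14 = -23$)
$O 2 \left(\left(\left(I - 1\right) + y\right) - 1\right) - 38 = - 23 \cdot 2 \left(\left(\left(\frac{5}{7} - 1\right) + 5\right) - 1\right) - 38 = - 23 \cdot 2 \left(\left(- \frac{2}{7} + 5\right) - 1\right) - 38 = - 23 \cdot 2 \left(\frac{33}{7} - 1\right) - 38 = - 23 \cdot 2 \cdot \frac{26}{7} - 38 = \left(-23\right) \frac{52}{7} - 38 = - \frac{1196}{7} - 38 = - \frac{1462}{7}$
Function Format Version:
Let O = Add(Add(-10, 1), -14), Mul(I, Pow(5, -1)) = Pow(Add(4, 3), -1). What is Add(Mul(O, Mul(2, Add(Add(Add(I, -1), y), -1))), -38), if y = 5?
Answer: Rational(-1462, 7) ≈ -208.86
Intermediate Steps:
I = Rational(5, 7) (I = Mul(5, Pow(Add(4, 3), -1)) = Mul(5, Pow(7, -1)) = Mul(5, Rational(1, 7)) = Rational(5, 7) ≈ 0.71429)
O = -23 (O = Add(-9, -14) = -23)
Add(Mul(O, Mul(2, Add(Add(Add(I, -1), y), -1))), -38) = Add(Mul(-23, Mul(2, Add(Add(Add(Rational(5, 7), -1), 5), -1))), -38) = Add(Mul(-23, Mul(2, Add(Add(Rational(-2, 7), 5), -1))), -38) = Add(Mul(-23, Mul(2, Add(Rational(33, 7), -1))), -38) = Add(Mul(-23, Mul(2, Rational(26, 7))), -38) = Add(Mul(-23, Rational(52, 7)), -38) = Add(Rational(-1196, 7), -38) = Rational(-1462, 7)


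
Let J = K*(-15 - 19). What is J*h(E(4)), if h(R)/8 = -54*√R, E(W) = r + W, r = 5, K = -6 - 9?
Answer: -660960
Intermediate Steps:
K = -15
E(W) = 5 + W
h(R) = -432*√R (h(R) = 8*(-54*√R) = -432*√R)
J = 510 (J = -15*(-15 - 19) = -15*(-34) = 510)
J*h(E(4)) = 510*(-432*√(5 + 4)) = 510*(-432*√9) = 510*(-432*3) = 510*(-1296) = -660960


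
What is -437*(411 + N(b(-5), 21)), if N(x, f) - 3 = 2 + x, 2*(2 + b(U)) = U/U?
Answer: -362273/2 ≈ -1.8114e+5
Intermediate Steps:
b(U) = -3/2 (b(U) = -2 + (U/U)/2 = -2 + (½)*1 = -2 + ½ = -3/2)
N(x, f) = 5 + x (N(x, f) = 3 + (2 + x) = 5 + x)
-437*(411 + N(b(-5), 21)) = -437*(411 + (5 - 3/2)) = -437*(411 + 7/2) = -437*829/2 = -362273/2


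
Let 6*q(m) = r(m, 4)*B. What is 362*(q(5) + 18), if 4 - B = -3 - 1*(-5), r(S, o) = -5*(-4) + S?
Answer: 28598/3 ≈ 9532.7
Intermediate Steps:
r(S, o) = 20 + S
B = 2 (B = 4 - (-3 - 1*(-5)) = 4 - (-3 + 5) = 4 - 1*2 = 4 - 2 = 2)
q(m) = 20/3 + m/3 (q(m) = ((20 + m)*2)/6 = (40 + 2*m)/6 = 20/3 + m/3)
362*(q(5) + 18) = 362*((20/3 + (⅓)*5) + 18) = 362*((20/3 + 5/3) + 18) = 362*(25/3 + 18) = 362*(79/3) = 28598/3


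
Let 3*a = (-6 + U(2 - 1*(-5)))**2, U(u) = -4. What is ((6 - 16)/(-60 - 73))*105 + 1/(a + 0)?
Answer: 15057/1900 ≈ 7.9247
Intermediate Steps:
a = 100/3 (a = (-6 - 4)**2/3 = (1/3)*(-10)**2 = (1/3)*100 = 100/3 ≈ 33.333)
((6 - 16)/(-60 - 73))*105 + 1/(a + 0) = ((6 - 16)/(-60 - 73))*105 + 1/(100/3 + 0) = -10/(-133)*105 + 1/(100/3) = -10*(-1/133)*105 + 3/100 = (10/133)*105 + 3/100 = 150/19 + 3/100 = 15057/1900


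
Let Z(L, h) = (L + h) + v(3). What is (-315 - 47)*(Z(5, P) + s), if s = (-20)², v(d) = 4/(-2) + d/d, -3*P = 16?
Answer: -432952/3 ≈ -1.4432e+5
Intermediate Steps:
P = -16/3 (P = -⅓*16 = -16/3 ≈ -5.3333)
v(d) = -1 (v(d) = 4*(-½) + 1 = -2 + 1 = -1)
Z(L, h) = -1 + L + h (Z(L, h) = (L + h) - 1 = -1 + L + h)
s = 400
(-315 - 47)*(Z(5, P) + s) = (-315 - 47)*((-1 + 5 - 16/3) + 400) = -362*(-4/3 + 400) = -362*1196/3 = -432952/3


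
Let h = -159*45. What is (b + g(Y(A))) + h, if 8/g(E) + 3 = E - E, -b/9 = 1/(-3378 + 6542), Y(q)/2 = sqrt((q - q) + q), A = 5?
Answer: -67940599/9492 ≈ -7157.7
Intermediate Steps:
h = -7155
Y(q) = 2*sqrt(q) (Y(q) = 2*sqrt((q - q) + q) = 2*sqrt(0 + q) = 2*sqrt(q))
b = -9/3164 (b = -9/(-3378 + 6542) = -9/3164 ≈ -0.0028445)
g(E) = -8/3 (g(E) = 8/(-3 + (E - E)) = 8/(-3 + 0) = 8/(-3) = 8*(-1/3) = -8/3)
(b + g(Y(A))) + h = (-9/3164 - 8/3) - 7155 = -25339/9492 - 7155 = -67940599/9492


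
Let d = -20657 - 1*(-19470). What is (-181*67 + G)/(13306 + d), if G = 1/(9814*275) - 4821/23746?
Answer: -194298687907201/194167261339975 ≈ -1.0007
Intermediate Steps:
G = -3252783026/16021723025 (G = (1/9814)*(1/275) - 4821*1/23746 = 1/2698850 - 4821/23746 = -3252783026/16021723025 ≈ -0.20302)
d = -1187 (d = -20657 + 19470 = -1187)
(-181*67 + G)/(13306 + d) = (-181*67 - 3252783026/16021723025)/(13306 - 1187) = (-12127 - 3252783026/16021723025)/12119 = -194298687907201/16021723025*1/12119 = -194298687907201/194167261339975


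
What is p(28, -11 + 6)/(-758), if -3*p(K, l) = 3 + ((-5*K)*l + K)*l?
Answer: -3637/2274 ≈ -1.5994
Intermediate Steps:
p(K, l) = -1 - l*(K - 5*K*l)/3 (p(K, l) = -(3 + ((-5*K)*l + K)*l)/3 = -(3 + (-5*K*l + K)*l)/3 = -(3 + (K - 5*K*l)*l)/3 = -(3 + l*(K - 5*K*l))/3 = -1 - l*(K - 5*K*l)/3)
p(28, -11 + 6)/(-758) = (-1 - 1/3*28*(-11 + 6) + (5/3)*28*(-11 + 6)**2)/(-758) = (-1 - 1/3*28*(-5) + (5/3)*28*(-5)**2)*(-1/758) = (-1 + 140/3 + (5/3)*28*25)*(-1/758) = (-1 + 140/3 + 3500/3)*(-1/758) = (3637/3)*(-1/758) = -3637/2274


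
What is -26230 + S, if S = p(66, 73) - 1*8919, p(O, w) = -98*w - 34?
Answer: -42337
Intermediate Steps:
p(O, w) = -34 - 98*w
S = -16107 (S = (-34 - 98*73) - 1*8919 = (-34 - 7154) - 8919 = -7188 - 8919 = -16107)
-26230 + S = -26230 - 16107 = -42337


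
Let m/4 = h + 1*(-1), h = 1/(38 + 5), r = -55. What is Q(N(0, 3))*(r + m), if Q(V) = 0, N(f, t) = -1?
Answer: 0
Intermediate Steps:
h = 1/43 ≈ 0.023256
m = -168/43 (m = 4*(1/43 + 1*(-1)) = 4*(1/43 - 1) = 4*(-42/43) = -168/43 ≈ -3.9070)
Q(N(0, 3))*(r + m) = 0*(-55 - 168/43) = 0*(-2533/43) = 0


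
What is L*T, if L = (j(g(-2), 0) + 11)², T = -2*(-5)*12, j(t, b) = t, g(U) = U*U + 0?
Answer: 27000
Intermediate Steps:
g(U) = U² (g(U) = U² + 0 = U²)
T = 120 (T = 10*12 = 120)
L = 225 (L = ((-2)² + 11)² = (4 + 11)² = 15² = 225)
L*T = 225*120 = 27000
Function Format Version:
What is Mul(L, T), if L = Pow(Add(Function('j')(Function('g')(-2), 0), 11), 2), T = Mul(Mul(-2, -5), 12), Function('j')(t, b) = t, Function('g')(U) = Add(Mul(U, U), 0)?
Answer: 27000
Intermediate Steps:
Function('g')(U) = Pow(U, 2) (Function('g')(U) = Add(Pow(U, 2), 0) = Pow(U, 2))
T = 120 (T = Mul(10, 12) = 120)
L = 225 (L = Pow(Add(Pow(-2, 2), 11), 2) = Pow(Add(4, 11), 2) = Pow(15, 2) = 225)
Mul(L, T) = Mul(225, 120) = 27000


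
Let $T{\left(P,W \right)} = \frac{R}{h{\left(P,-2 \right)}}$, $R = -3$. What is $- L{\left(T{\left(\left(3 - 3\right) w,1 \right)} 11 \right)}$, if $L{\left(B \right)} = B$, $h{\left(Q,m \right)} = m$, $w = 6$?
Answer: $- \frac{33}{2} \approx -16.5$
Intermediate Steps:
$T{\left(P,W \right)} = \frac{3}{2}$ ($T{\left(P,W \right)} = - \frac{3}{-2} = \left(-3\right) \left(- \frac{1}{2}\right) = \frac{3}{2}$)
$- L{\left(T{\left(\left(3 - 3\right) w,1 \right)} 11 \right)} = - \frac{3 \cdot 11}{2} = \left(-1\right) \frac{33}{2} = - \frac{33}{2}$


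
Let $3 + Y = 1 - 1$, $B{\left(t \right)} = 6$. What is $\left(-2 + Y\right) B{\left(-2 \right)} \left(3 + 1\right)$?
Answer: $-120$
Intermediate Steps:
$Y = -3$ ($Y = -3 + \left(1 - 1\right) = -3 + 0 = -3$)
$\left(-2 + Y\right) B{\left(-2 \right)} \left(3 + 1\right) = \left(-2 - 3\right) 6 \left(3 + 1\right) = \left(-5\right) 6 \cdot 4 = \left(-30\right) 4 = -120$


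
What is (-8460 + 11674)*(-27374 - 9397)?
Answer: -118181994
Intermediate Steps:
(-8460 + 11674)*(-27374 - 9397) = 3214*(-36771) = -118181994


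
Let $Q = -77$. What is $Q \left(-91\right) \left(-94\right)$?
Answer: $-658658$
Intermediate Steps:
$Q \left(-91\right) \left(-94\right) = \left(-77\right) \left(-91\right) \left(-94\right) = 7007 \left(-94\right) = -658658$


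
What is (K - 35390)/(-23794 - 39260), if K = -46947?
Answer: 82337/63054 ≈ 1.3058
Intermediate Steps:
(K - 35390)/(-23794 - 39260) = (-46947 - 35390)/(-23794 - 39260) = -82337/(-63054) = -82337*(-1/63054) = 82337/63054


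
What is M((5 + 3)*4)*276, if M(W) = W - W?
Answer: 0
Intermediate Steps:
M(W) = 0
M((5 + 3)*4)*276 = 0*276 = 0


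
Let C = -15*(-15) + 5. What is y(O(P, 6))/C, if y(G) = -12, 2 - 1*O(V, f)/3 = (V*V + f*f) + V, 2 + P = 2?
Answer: -6/115 ≈ -0.052174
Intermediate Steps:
P = 0 (P = -2 + 2 = 0)
O(V, f) = 6 - 3*V - 3*V**2 - 3*f**2 (O(V, f) = 6 - 3*((V*V + f*f) + V) = 6 - 3*((V**2 + f**2) + V) = 6 - 3*(V + V**2 + f**2) = 6 + (-3*V - 3*V**2 - 3*f**2) = 6 - 3*V - 3*V**2 - 3*f**2)
C = 230 (C = 225 + 5 = 230)
y(O(P, 6))/C = -12/230 = -12*1/230 = -6/115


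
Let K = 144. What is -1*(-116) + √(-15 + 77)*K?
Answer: 116 + 144*√62 ≈ 1249.9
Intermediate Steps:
-1*(-116) + √(-15 + 77)*K = -1*(-116) + √(-15 + 77)*144 = 116 + √62*144 = 116 + 144*√62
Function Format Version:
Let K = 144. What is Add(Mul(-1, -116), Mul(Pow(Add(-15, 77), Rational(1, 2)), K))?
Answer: Add(116, Mul(144, Pow(62, Rational(1, 2)))) ≈ 1249.9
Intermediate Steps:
Add(Mul(-1, -116), Mul(Pow(Add(-15, 77), Rational(1, 2)), K)) = Add(Mul(-1, -116), Mul(Pow(Add(-15, 77), Rational(1, 2)), 144)) = Add(116, Mul(Pow(62, Rational(1, 2)), 144)) = Add(116, Mul(144, Pow(62, Rational(1, 2))))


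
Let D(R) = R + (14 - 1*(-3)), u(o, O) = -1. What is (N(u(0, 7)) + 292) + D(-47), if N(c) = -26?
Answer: 236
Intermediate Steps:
D(R) = 17 + R (D(R) = R + (14 + 3) = R + 17 = 17 + R)
(N(u(0, 7)) + 292) + D(-47) = (-26 + 292) + (17 - 47) = 266 - 30 = 236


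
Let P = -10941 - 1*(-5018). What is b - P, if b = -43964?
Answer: -38041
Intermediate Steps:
P = -5923 (P = -10941 + 5018 = -5923)
b - P = -43964 - 1*(-5923) = -43964 + 5923 = -38041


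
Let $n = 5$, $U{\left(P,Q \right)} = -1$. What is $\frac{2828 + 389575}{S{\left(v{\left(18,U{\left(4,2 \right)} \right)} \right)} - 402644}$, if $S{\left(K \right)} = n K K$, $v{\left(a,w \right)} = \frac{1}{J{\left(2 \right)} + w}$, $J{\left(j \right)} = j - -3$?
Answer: $- \frac{2092816}{2147433} \approx -0.97457$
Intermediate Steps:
$J{\left(j \right)} = 3 + j$ ($J{\left(j \right)} = j + 3 = 3 + j$)
$v{\left(a,w \right)} = \frac{1}{5 + w}$ ($v{\left(a,w \right)} = \frac{1}{\left(3 + 2\right) + w} = \frac{1}{5 + w}$)
$S{\left(K \right)} = 5 K^{2}$ ($S{\left(K \right)} = 5 K K = 5 K^{2}$)
$\frac{2828 + 389575}{S{\left(v{\left(18,U{\left(4,2 \right)} \right)} \right)} - 402644} = \frac{2828 + 389575}{5 \left(\frac{1}{5 - 1}\right)^{2} - 402644} = \frac{392403}{5 \left(\frac{1}{4}\right)^{2} - 402644} = \frac{392403}{\frac{5}{16} - 402644} = \frac{392403}{- \frac{6442299}{16}} = 392403 \left(- \frac{16}{6442299}\right) = - \frac{2092816}{2147433}$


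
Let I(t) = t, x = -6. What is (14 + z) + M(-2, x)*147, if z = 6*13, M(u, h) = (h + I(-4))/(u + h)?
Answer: 1103/4 ≈ 275.75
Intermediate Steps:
M(u, h) = (-4 + h)/(h + u) (M(u, h) = (h - 4)/(u + h) = (-4 + h)/(h + u))
z = 78
(14 + z) + M(-2, x)*147 = (14 + 78) + ((-4 - 6)/(-6 - 2))*147 = 92 + (-10/(-8))*147 = 92 - ⅛*(-10)*147 = 92 + (5/4)*147 = 92 + 735/4 = 1103/4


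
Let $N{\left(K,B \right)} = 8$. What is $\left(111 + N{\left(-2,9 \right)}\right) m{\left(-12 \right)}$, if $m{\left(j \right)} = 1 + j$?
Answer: $-1309$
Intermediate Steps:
$\left(111 + N{\left(-2,9 \right)}\right) m{\left(-12 \right)} = \left(111 + 8\right) \left(1 - 12\right) = 119 \left(-11\right) = -1309$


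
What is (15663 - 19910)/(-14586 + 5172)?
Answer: 4247/9414 ≈ 0.45114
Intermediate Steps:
(15663 - 19910)/(-14586 + 5172) = -4247/(-9414) = -4247*(-1/9414) = 4247/9414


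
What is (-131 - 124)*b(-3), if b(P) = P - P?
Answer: 0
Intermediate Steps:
b(P) = 0
(-131 - 124)*b(-3) = (-131 - 124)*0 = -255*0 = 0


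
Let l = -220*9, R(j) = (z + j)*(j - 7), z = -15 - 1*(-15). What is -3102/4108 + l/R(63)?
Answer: -66242/50323 ≈ -1.3163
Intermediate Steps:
z = 0 (z = -15 + 15 = 0)
R(j) = j*(-7 + j) (R(j) = (0 + j)*(j - 7) = j*(-7 + j))
l = -1980
-3102/4108 + l/R(63) = -3102/4108 - 1980*1/(63*(-7 + 63)) = -3102*1/4108 - 1980/(63*56) = -1551/2054 - 1980/3528 = -1551/2054 - 1980*1/3528 = -1551/2054 - 55/98 = -66242/50323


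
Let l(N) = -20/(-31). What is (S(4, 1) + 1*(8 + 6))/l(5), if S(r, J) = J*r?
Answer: 279/10 ≈ 27.900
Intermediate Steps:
l(N) = 20/31 (l(N) = -20*(-1/31) = 20/31)
(S(4, 1) + 1*(8 + 6))/l(5) = (1*4 + 1*(8 + 6))/(20/31) = (4 + 1*14)*(31/20) = (4 + 14)*(31/20) = 18*(31/20) = 279/10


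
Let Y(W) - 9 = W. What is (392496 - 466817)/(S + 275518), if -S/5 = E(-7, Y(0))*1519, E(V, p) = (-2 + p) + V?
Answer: -74321/275518 ≈ -0.26975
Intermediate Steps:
Y(W) = 9 + W
E(V, p) = -2 + V + p
S = 0 (S = -5*(-2 - 7 + (9 + 0))*1519 = -5*(-2 - 7 + 9)*1519 = -0*1519 = -5*0 = 0)
(392496 - 466817)/(S + 275518) = (392496 - 466817)/(0 + 275518) = -74321/275518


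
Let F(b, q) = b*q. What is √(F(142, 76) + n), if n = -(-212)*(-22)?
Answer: 4*√383 ≈ 78.281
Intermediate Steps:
n = -4664 (n = -1*4664 = -4664)
√(F(142, 76) + n) = √(142*76 - 4664) = √(10792 - 4664) = √6128 = 4*√383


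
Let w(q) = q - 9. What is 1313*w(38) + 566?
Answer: 38643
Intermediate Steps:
w(q) = -9 + q
1313*w(38) + 566 = 1313*(-9 + 38) + 566 = 1313*29 + 566 = 38077 + 566 = 38643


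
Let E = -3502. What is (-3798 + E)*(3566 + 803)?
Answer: -31893700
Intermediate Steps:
(-3798 + E)*(3566 + 803) = (-3798 - 3502)*(3566 + 803) = -7300*4369 = -31893700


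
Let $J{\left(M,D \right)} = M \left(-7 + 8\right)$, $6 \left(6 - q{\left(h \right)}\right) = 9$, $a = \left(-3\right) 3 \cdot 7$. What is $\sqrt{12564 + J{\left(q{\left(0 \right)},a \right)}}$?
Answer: $\frac{21 \sqrt{114}}{2} \approx 112.11$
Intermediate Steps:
$a = -63$ ($a = \left(-9\right) 7 = -63$)
$q{\left(h \right)} = \frac{9}{2}$ ($q{\left(h \right)} = 6 - \frac{3}{2} = \frac{9}{2}$)
$J{\left(M,D \right)} = M$ ($J{\left(M,D \right)} = M 1 = M$)
$\sqrt{12564 + J{\left(q{\left(0 \right)},a \right)}} = \sqrt{12564 + \frac{9}{2}} = \sqrt{\frac{25137}{2}} = \frac{21 \sqrt{114}}{2}$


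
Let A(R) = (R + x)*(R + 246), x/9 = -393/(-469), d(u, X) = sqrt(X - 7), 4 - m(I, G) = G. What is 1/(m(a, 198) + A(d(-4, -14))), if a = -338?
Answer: 360786223/888708061630 - 55769259*I*sqrt(21)/888708061630 ≈ 0.00040597 - 0.00028757*I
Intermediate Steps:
m(I, G) = 4 - G
d(u, X) = sqrt(-7 + X)
x = 3537/469 (x = 9*(-393/(-469)) = 9*(-393*(-1/469)) = 9*(393/469) = 3537/469 ≈ 7.5416)
A(R) = (246 + R)*(3537/469 + R) (A(R) = (R + 3537/469)*(R + 246) = (3537/469 + R)*(246 + R) = (246 + R)*(3537/469 + R))
1/(m(a, 198) + A(d(-4, -14))) = 1/((4 - 1*198) + (870102/469 + (sqrt(-7 - 14))**2 + 118911*sqrt(-7 - 14)/469)) = 1/((4 - 198) + (870102/469 + (sqrt(-21))**2 + 118911*sqrt(-21)/469)) = 1/(-194 + (870102/469 + (I*sqrt(21))**2 + 118911*(I*sqrt(21))/469)) = 1/(-194 + (870102/469 - 21 + 118911*I*sqrt(21)/469)) = 1/(-194 + (860253/469 + 118911*I*sqrt(21)/469)) = 1/(769267/469 + 118911*I*sqrt(21)/469)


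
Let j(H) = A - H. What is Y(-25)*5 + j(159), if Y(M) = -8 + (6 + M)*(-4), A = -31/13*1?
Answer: 2322/13 ≈ 178.62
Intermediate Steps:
A = -31/13 (A = -31*1/13*1 = -31/13*1 = -31/13 ≈ -2.3846)
Y(M) = -32 - 4*M (Y(M) = -8 + (-24 - 4*M) = -32 - 4*M)
j(H) = -31/13 - H
Y(-25)*5 + j(159) = (-32 - 4*(-25))*5 + (-31/13 - 1*159) = (-32 + 100)*5 + (-31/13 - 159) = 68*5 - 2098/13 = 340 - 2098/13 = 2322/13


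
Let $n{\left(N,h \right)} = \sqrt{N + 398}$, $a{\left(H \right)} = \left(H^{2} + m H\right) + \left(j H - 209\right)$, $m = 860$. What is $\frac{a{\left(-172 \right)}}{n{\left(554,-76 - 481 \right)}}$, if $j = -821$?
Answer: $\frac{22667 \sqrt{238}}{476} \approx 734.64$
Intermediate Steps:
$a{\left(H \right)} = -209 + H^{2} + 39 H$ ($a{\left(H \right)} = \left(H^{2} + 860 H\right) - \left(209 + 821 H\right) = -209 + H^{2} + 39 H$)
$n{\left(N,h \right)} = \sqrt{398 + N}$
$\frac{a{\left(-172 \right)}}{n{\left(554,-76 - 481 \right)}} = \frac{-209 + \left(-172\right)^{2} + 39 \left(-172\right)}{\sqrt{398 + 554}} = \frac{-209 + 29584 - 6708}{\sqrt{952}} = \frac{22667}{2 \sqrt{238}} = 22667 \frac{\sqrt{238}}{476} = \frac{22667 \sqrt{238}}{476}$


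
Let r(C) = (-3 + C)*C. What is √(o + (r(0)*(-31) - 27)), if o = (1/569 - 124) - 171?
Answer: I*√104250473/569 ≈ 17.944*I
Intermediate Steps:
r(C) = C*(-3 + C)
o = -167854/569 (o = (1/569 - 124) - 171 = -70555/569 - 171 = -167854/569 ≈ -295.00)
√(o + (r(0)*(-31) - 27)) = √(-167854/569 + ((0*(-3 + 0))*(-31) - 27)) = √(-167854/569 + ((0*(-3))*(-31) - 27)) = √(-167854/569 + (0*(-31) - 27)) = √(-167854/569 + (0 - 27)) = √(-167854/569 - 27) = √(-183217/569) = I*√104250473/569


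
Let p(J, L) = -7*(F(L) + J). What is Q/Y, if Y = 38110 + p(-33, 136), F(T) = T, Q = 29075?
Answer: 29075/37389 ≈ 0.77764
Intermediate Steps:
p(J, L) = -7*J - 7*L (p(J, L) = -7*(L + J) = -7*(J + L) = -7*J - 7*L)
Y = 37389 (Y = 38110 + (-7*(-33) - 7*136) = 38110 + (231 - 952) = 38110 - 721 = 37389)
Q/Y = 29075/37389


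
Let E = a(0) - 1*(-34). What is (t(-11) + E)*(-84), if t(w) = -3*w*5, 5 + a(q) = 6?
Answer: -16800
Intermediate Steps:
a(q) = 1 (a(q) = -5 + 6 = 1)
t(w) = -15*w
E = 35 (E = 1 - 1*(-34) = 1 + 34 = 35)
(t(-11) + E)*(-84) = (-15*(-11) + 35)*(-84) = (165 + 35)*(-84) = 200*(-84) = -16800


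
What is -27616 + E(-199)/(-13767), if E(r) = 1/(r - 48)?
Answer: -93906799583/3400449 ≈ -27616.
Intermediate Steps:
E(r) = 1/(-48 + r)
-27616 + E(-199)/(-13767) = -27616 + 1/(-48 - 199*(-13767)) = -27616 - 1/13767/(-247) = -27616 - 1/247*(-1/13767) = -27616 + 1/3400449 = -93906799583/3400449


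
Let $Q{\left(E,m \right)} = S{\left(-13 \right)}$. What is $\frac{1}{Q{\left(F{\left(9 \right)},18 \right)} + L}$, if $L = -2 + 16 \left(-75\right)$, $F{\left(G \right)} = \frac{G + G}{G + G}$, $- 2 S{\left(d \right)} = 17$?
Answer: $- \frac{2}{2421} \approx -0.0008261$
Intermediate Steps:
$S{\left(d \right)} = - \frac{17}{2}$ ($S{\left(d \right)} = \left(- \frac{1}{2}\right) 17 = - \frac{17}{2}$)
$F{\left(G \right)} = 1$ ($F{\left(G \right)} = \frac{2 G}{2 G} = 2 G \frac{1}{2 G} = 1$)
$Q{\left(E,m \right)} = - \frac{17}{2}$
$L = -1202$ ($L = -2 - 1200 = -1202$)
$\frac{1}{Q{\left(F{\left(9 \right)},18 \right)} + L} = \frac{1}{- \frac{17}{2} - 1202} = \frac{1}{- \frac{2421}{2}} = - \frac{2}{2421}$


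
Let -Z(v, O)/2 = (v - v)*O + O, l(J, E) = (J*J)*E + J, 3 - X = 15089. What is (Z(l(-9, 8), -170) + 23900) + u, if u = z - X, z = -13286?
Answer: 26040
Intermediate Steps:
X = -15086 (X = 3 - 1*15089 = 3 - 15089 = -15086)
l(J, E) = J + E*J² (l(J, E) = J²*E + J = E*J² + J = J + E*J²)
u = 1800 (u = -13286 - 1*(-15086) = -13286 + 15086 = 1800)
Z(v, O) = -2*O (Z(v, O) = -2*((v - v)*O + O) = -2*(0*O + O) = -2*(0 + O) = -2*O)
(Z(l(-9, 8), -170) + 23900) + u = (-2*(-170) + 23900) + 1800 = (340 + 23900) + 1800 = 24240 + 1800 = 26040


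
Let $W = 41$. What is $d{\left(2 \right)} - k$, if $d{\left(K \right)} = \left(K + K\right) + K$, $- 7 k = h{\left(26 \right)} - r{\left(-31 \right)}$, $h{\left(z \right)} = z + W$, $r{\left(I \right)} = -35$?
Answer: $\frac{144}{7} \approx 20.571$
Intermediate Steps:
$h{\left(z \right)} = 41 + z$ ($h{\left(z \right)} = z + 41 = 41 + z$)
$k = - \frac{102}{7}$ ($k = - \frac{\left(41 + 26\right) - -35}{7} = - \frac{67 + 35}{7} = \left(- \frac{1}{7}\right) 102 = - \frac{102}{7} \approx -14.571$)
$d{\left(K \right)} = 3 K$ ($d{\left(K \right)} = 2 K + K = 3 K$)
$d{\left(2 \right)} - k = 3 \cdot 2 - - \frac{102}{7} = 6 + \frac{102}{7} = \frac{144}{7}$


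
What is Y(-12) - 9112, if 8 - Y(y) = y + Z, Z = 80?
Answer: -9172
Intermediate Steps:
Y(y) = -72 - y (Y(y) = 8 - (y + 80) = 8 - (80 + y) = 8 + (-80 - y) = -72 - y)
Y(-12) - 9112 = (-72 - 1*(-12)) - 9112 = (-72 + 12) - 9112 = -60 - 9112 = -9172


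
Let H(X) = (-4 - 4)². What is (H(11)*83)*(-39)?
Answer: -207168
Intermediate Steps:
H(X) = 64 (H(X) = (-8)² = 64)
(H(11)*83)*(-39) = (64*83)*(-39) = 5312*(-39) = -207168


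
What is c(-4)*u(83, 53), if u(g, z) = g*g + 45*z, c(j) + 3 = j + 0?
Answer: -64918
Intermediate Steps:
c(j) = -3 + j (c(j) = -3 + (j + 0) = -3 + j)
u(g, z) = g**2 + 45*z
c(-4)*u(83, 53) = (-3 - 4)*(83**2 + 45*53) = -7*(6889 + 2385) = -7*9274 = -64918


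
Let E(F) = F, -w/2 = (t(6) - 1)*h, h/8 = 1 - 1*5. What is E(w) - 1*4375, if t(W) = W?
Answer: -4055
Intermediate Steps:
h = -32 (h = 8*(1 - 1*5) = 8*(1 - 5) = 8*(-4) = -32)
w = 320 (w = -2*(6 - 1)*(-32) = -10*(-32) = -2*(-160) = 320)
E(w) - 1*4375 = 320 - 1*4375 = 320 - 4375 = -4055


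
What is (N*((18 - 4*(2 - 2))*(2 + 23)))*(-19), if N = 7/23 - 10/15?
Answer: 71250/23 ≈ 3097.8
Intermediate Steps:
N = -25/69 (N = 7*(1/23) - 10*1/15 = 7/23 - 2/3 = -25/69 ≈ -0.36232)
(N*((18 - 4*(2 - 2))*(2 + 23)))*(-19) = -25*(18 - 4*(2 - 2))*(2 + 23)/69*(-19) = -25*(18 - 4*0)*25/69*(-19) = -25*(18 + 0)*25/69*(-19) = -150*25/23*(-19) = -25/69*450*(-19) = -3750/23*(-19) = 71250/23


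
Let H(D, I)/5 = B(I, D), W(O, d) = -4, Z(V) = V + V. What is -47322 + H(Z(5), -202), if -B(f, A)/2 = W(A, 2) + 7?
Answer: -47352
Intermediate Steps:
Z(V) = 2*V
B(f, A) = -6 (B(f, A) = -2*(-4 + 7) = -2*3 = -6)
H(D, I) = -30 (H(D, I) = 5*(-6) = -30)
-47322 + H(Z(5), -202) = -47322 - 30 = -47352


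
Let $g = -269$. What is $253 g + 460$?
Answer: $-67597$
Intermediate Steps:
$253 g + 460 = 253 \left(-269\right) + 460 = -68057 + 460 = -67597$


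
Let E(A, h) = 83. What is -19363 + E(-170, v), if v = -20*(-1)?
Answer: -19280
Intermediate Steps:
v = 20
-19363 + E(-170, v) = -19363 + 83 = -19280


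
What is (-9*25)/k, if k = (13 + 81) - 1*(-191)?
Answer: -15/19 ≈ -0.78947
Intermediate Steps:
k = 285 (k = 94 + 191 = 285)
(-9*25)/k = (-9*25)/285 = (1/285)*(-225) = -15/19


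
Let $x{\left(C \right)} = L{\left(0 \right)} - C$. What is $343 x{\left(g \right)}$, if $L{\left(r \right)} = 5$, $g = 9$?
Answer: $-1372$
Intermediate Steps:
$x{\left(C \right)} = 5 - C$
$343 x{\left(g \right)} = 343 \left(5 - 9\right) = 343 \left(-4\right) = -1372$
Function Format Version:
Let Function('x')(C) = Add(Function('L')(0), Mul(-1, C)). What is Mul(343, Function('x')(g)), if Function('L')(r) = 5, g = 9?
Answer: -1372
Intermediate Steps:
Function('x')(C) = Add(5, Mul(-1, C))
Mul(343, Function('x')(g)) = Mul(343, Add(5, Mul(-1, 9))) = Mul(343, Add(5, -9)) = Mul(343, -4) = -1372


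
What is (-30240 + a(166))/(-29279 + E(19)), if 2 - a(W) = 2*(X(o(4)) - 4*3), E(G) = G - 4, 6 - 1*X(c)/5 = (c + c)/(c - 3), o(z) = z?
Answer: 487/472 ≈ 1.0318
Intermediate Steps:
X(c) = 30 - 10*c/(-3 + c) (X(c) = 30 - 5*(c + c)/(c - 3) = 30 - 5*2*c/(-3 + c) = 30 - 10*c/(-3 + c))
E(G) = -4 + G
a(W) = 46 (a(W) = 2 - 2*(10*(-9 + 2*4)/(-3 + 4) - 4*3) = 2 - 2*(10*(-9 + 8)/1 - 12) = 2 - 2*(10*1*(-1) - 12) = 2 - 2*(-10 - 12) = 2 - 2*(-22) = 2 - 1*(-44) = 2 + 44 = 46)
(-30240 + a(166))/(-29279 + E(19)) = (-30240 + 46)/(-29279 + (-4 + 19)) = -30194/(-29279 + 15) = -30194/(-29264) = -30194*(-1/29264) = 487/472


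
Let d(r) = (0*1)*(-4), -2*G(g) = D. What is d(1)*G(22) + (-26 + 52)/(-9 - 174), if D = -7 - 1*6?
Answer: -26/183 ≈ -0.14208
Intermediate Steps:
D = -13 (D = -7 - 6 = -13)
G(g) = 13/2 (G(g) = -1/2*(-13) = 13/2)
d(r) = 0 (d(r) = 0*(-4) = 0)
d(1)*G(22) + (-26 + 52)/(-9 - 174) = 0*(13/2) + (-26 + 52)/(-9 - 174) = 0 + 26/(-183) = 0 + 26*(-1/183) = 0 - 26/183 = -26/183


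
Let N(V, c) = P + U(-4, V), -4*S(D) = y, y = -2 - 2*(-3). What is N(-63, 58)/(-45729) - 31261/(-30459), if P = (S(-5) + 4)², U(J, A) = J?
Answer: 476460658/464286537 ≈ 1.0262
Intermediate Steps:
y = 4 (y = -2 + 6 = 4)
S(D) = -1 (S(D) = -¼*4 = -1)
P = 9 (P = (-1 + 4)² = 3² = 9)
N(V, c) = 5 (N(V, c) = 9 - 4 = 5)
N(-63, 58)/(-45729) - 31261/(-30459) = 5/(-45729) - 31261/(-30459) = 5*(-1/45729) - 31261*(-1/30459) = -5/45729 + 31261/30459 = 476460658/464286537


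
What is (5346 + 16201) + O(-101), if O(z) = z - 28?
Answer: 21418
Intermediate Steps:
O(z) = -28 + z
(5346 + 16201) + O(-101) = (5346 + 16201) + (-28 - 101) = 21547 - 129 = 21418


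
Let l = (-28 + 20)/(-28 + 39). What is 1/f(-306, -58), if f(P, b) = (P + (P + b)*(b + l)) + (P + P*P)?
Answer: 11/1258408 ≈ 8.7412e-6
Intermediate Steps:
l = -8/11 ≈ -0.72727
f(P, b) = P**2 + 2*P + (-8/11 + b)*(P + b) (f(P, b) = (P + (P + b)*(b - 8/11)) + (P + P*P) = (P + (P + b)*(-8/11 + b)) + (P + P**2) = (P + (-8/11 + b)*(P + b)) + (P + P**2) = P**2 + 2*P + (-8/11 + b)*(P + b))
1/f(-306, -58) = 1/((-306)**2 + (-58)**2 - 8/11*(-58) + (14/11)*(-306) - 306*(-58)) = 1/(93636 + 3364 + 464/11 - 4284/11 + 17748) = 1/(1258408/11) = 11/1258408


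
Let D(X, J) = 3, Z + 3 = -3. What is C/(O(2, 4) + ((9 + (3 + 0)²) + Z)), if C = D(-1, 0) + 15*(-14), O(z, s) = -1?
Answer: -207/11 ≈ -18.818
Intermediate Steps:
Z = -6 (Z = -3 - 3 = -6)
C = -207 (C = 3 + 15*(-14) = 3 - 210 = -207)
C/(O(2, 4) + ((9 + (3 + 0)²) + Z)) = -207/(-1 + ((9 + (3 + 0)²) - 6)) = -207/(-1 + ((9 + 3²) - 6)) = -207/(-1 + ((9 + 9) - 6)) = -207/(-1 + (18 - 6)) = -207/(-1 + 12) = -207/11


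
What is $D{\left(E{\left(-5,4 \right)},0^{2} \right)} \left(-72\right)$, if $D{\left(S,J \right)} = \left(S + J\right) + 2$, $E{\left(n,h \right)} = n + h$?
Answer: $-72$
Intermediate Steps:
$E{\left(n,h \right)} = h + n$
$D{\left(S,J \right)} = 2 + J + S$ ($D{\left(S,J \right)} = \left(J + S\right) + 2 = 2 + J + S$)
$D{\left(E{\left(-5,4 \right)},0^{2} \right)} \left(-72\right) = \left(2 + 0^{2} + \left(4 - 5\right)\right) \left(-72\right) = \left(2 + 0 - 1\right) \left(-72\right) = 1 \left(-72\right) = -72$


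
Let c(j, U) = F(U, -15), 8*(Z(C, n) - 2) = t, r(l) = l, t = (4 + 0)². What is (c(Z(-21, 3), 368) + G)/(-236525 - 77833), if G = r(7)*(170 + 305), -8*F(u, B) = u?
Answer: -1093/104786 ≈ -0.010431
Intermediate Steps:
t = 16 (t = 4² = 16)
F(u, B) = -u/8
Z(C, n) = 4 (Z(C, n) = 2 + (⅛)*16 = 2 + 2 = 4)
c(j, U) = -U/8
G = 3325 (G = 7*(170 + 305) = 7*475 = 3325)
(c(Z(-21, 3), 368) + G)/(-236525 - 77833) = (-⅛*368 + 3325)/(-236525 - 77833) = (-46 + 3325)/(-314358) = 3279*(-1/314358) = -1093/104786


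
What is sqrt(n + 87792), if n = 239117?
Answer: sqrt(326909) ≈ 571.76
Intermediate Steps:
sqrt(n + 87792) = sqrt(239117 + 87792) = sqrt(326909)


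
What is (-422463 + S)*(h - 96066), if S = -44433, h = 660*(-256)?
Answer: 123739579296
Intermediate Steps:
h = -168960
(-422463 + S)*(h - 96066) = (-422463 - 44433)*(-168960 - 96066) = -466896*(-265026) = 123739579296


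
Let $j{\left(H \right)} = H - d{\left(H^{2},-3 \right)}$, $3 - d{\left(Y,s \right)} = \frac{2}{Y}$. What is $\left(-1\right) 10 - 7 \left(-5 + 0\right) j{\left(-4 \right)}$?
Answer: $- \frac{2005}{8} \approx -250.63$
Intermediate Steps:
$d{\left(Y,s \right)} = 3 - \frac{2}{Y}$
$j{\left(H \right)} = -3 + H + \frac{2}{H^{2}}$ ($j{\left(H \right)} = H - \left(3 - \frac{2}{H^{2}}\right) = -3 + H + \frac{2}{H^{2}}$)
$\left(-1\right) 10 - 7 \left(-5 + 0\right) j{\left(-4 \right)} = \left(-1\right) 10 - 7 \left(-5 + 0\right) \left(-3 - 4 + \frac{2}{16}\right) = -10 - 7 \left(- 5 \left(-3 - 4 + 2 \cdot \frac{1}{16}\right)\right) = -10 - 7 \left(- 5 \left(-3 - 4 + \frac{1}{8}\right)\right) = -10 - 7 \left(\left(-5\right) \left(- \frac{55}{8}\right)\right) = -10 - \frac{1925}{8} = - \frac{2005}{8}$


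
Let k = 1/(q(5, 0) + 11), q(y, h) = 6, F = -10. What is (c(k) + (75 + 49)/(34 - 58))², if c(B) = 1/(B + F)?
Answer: 28526281/1028196 ≈ 27.744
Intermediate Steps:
k = 1/17 (k = 1/(6 + 11) = 1/17 ≈ 0.058824)
c(B) = 1/(-10 + B) (c(B) = 1/(B - 10) = 1/(-10 + B))
(c(k) + (75 + 49)/(34 - 58))² = (1/(-10 + 1/17) + (75 + 49)/(34 - 58))² = (1/(-169/17) + 124/(-24))² = (-17/169 + 124*(-1/24))² = (-17/169 - 31/6)² = (-5341/1014)² = 28526281/1028196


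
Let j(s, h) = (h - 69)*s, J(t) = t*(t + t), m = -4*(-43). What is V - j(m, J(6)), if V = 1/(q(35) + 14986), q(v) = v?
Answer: -7750835/15021 ≈ -516.00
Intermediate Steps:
m = 172
J(t) = 2*t**2 (J(t) = t*(2*t) = 2*t**2)
j(s, h) = s*(-69 + h) (j(s, h) = (-69 + h)*s = s*(-69 + h))
V = 1/15021 (V = 1/(35 + 14986) = 1/15021 ≈ 6.6573e-5)
V - j(m, J(6)) = 1/15021 - 172*(-69 + 2*6**2) = 1/15021 - 172*(-69 + 2*36) = 1/15021 - 172*(-69 + 72) = 1/15021 - 172*3 = 1/15021 - 1*516 = 1/15021 - 516 = -7750835/15021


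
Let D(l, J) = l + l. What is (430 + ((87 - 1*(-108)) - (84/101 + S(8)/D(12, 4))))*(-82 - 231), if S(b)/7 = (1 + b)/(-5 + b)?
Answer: -157633373/808 ≈ -1.9509e+5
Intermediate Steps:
S(b) = 7*(1 + b)/(-5 + b) (S(b) = 7*((1 + b)/(-5 + b)) = 7*(1 + b)/(-5 + b))
D(l, J) = 2*l
(430 + ((87 - 1*(-108)) - (84/101 + S(8)/D(12, 4))))*(-82 - 231) = (430 + ((87 - 1*(-108)) - (84/101 + (7*(1 + 8)/(-5 + 8))/((2*12)))))*(-82 - 231) = (430 + ((87 + 108) - (84*(1/101) + (7*9/3)/24)))*(-313) = (430 + (195 - (84/101 + (7*(⅓)*9)*(1/24))))*(-313) = (430 + (195 - (84/101 + 21*(1/24))))*(-313) = (430 + (195 - (84/101 + 7/8)))*(-313) = (430 + (195 - 1*1379/808))*(-313) = (430 + (195 - 1379/808))*(-313) = (430 + 156181/808)*(-313) = (503621/808)*(-313) = -157633373/808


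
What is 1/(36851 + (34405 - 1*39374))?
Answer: 1/31882 ≈ 3.1366e-5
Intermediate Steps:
1/(36851 + (34405 - 1*39374)) = 1/(36851 + (34405 - 39374)) = 1/(36851 - 4969) = 1/31882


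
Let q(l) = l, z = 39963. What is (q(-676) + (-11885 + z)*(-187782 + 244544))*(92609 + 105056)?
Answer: 315031115955400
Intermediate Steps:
(q(-676) + (-11885 + z)*(-187782 + 244544))*(92609 + 105056) = (-676 + (-11885 + 39963)*(-187782 + 244544))*(92609 + 105056) = (-676 + 28078*56762)*197665 = (-676 + 1593763436)*197665 = 1593762760*197665 = 315031115955400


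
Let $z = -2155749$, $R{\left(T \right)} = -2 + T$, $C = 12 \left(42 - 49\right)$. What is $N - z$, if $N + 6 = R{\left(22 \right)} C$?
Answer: $2154063$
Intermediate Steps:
$C = -84$ ($C = 12 \left(-7\right) = -84$)
$N = -1686$ ($N = -6 + \left(-2 + 22\right) \left(-84\right) = -6 + 20 \left(-84\right) = -6 - 1680 = -1686$)
$N - z = -1686 - -2155749 = -1686 + 2155749 = 2154063$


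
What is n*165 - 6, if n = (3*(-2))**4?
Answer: 213834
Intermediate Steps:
n = 1296 (n = (-6)**4 = 1296)
n*165 - 6 = 1296*165 - 6 = 213840 - 6 = 213834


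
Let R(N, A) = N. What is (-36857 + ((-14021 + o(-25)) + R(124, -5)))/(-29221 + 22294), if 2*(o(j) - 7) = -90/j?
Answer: 253726/34635 ≈ 7.3257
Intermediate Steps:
o(j) = 7 - 45/j (o(j) = 7 + (-90/j)/2 = 7 - 45/j)
(-36857 + ((-14021 + o(-25)) + R(124, -5)))/(-29221 + 22294) = (-36857 + ((-14021 + (7 - 45/(-25))) + 124))/(-29221 + 22294) = (-36857 + ((-14021 + (7 - 45*(-1/25))) + 124))/(-6927) = (-36857 + ((-14021 + (7 + 9/5)) + 124))*(-1/6927) = (-36857 + ((-14021 + 44/5) + 124))*(-1/6927) = (-36857 + (-70061/5 + 124))*(-1/6927) = (-36857 - 69441/5)*(-1/6927) = -253726/5*(-1/6927) = 253726/34635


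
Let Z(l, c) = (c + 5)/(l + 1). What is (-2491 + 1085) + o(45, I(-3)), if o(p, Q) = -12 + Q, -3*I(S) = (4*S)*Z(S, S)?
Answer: -1422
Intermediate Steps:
Z(l, c) = (5 + c)/(1 + l)
I(S) = -4*S*(5 + S)/(3*(1 + S)) (I(S) = -4*S*(5 + S)/(1 + S)/3 = -4*S*(5 + S)/(3*(1 + S)))
(-2491 + 1085) + o(45, I(-3)) = (-2491 + 1085) + (-12 - 4*(-3)*(5 - 3)/(3 + 3*(-3))) = -1406 + (-12 - 4*(-3)*2/(3 - 9)) = -1406 + (-12 - 4*(-3)*2/(-6)) = -1406 + (-12 - 4*(-3)*(-⅙)*2) = -1406 + (-12 - 4) = -1406 - 16 = -1422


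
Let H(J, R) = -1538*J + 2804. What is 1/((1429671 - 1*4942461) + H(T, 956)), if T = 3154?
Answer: -1/8360838 ≈ -1.1961e-7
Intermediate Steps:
H(J, R) = 2804 - 1538*J
1/((1429671 - 1*4942461) + H(T, 956)) = 1/((1429671 - 1*4942461) + (2804 - 1538*3154)) = 1/((1429671 - 4942461) + (2804 - 4850852)) = 1/(-3512790 - 4848048) = 1/(-8360838) = -1/8360838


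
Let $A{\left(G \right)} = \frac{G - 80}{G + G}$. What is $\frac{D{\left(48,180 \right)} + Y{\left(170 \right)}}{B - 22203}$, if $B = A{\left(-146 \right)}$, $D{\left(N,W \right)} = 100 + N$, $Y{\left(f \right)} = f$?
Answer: $- \frac{46428}{3241525} \approx -0.014323$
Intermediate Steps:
$A{\left(G \right)} = \frac{-80 + G}{2 G}$
$B = \frac{113}{146}$ ($B = \frac{-80 - 146}{2 \left(-146\right)} = \frac{1}{2} \left(- \frac{1}{146}\right) \left(-226\right) = \frac{113}{146} \approx 0.77397$)
$\frac{D{\left(48,180 \right)} + Y{\left(170 \right)}}{B - 22203} = \frac{\left(100 + 48\right) + 170}{\frac{113}{146} - 22203} = \frac{148 + 170}{- \frac{3241525}{146}} = 318 \left(- \frac{146}{3241525}\right) = - \frac{46428}{3241525}$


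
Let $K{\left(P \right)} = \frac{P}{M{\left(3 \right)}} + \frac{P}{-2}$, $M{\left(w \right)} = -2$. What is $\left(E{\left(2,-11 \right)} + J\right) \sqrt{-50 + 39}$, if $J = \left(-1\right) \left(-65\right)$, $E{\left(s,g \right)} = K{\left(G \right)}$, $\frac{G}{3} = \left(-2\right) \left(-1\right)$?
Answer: $59 i \sqrt{11} \approx 195.68 i$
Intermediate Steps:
$G = 6$ ($G = 3 \left(\left(-2\right) \left(-1\right)\right) = 3 \cdot 2 = 6$)
$K{\left(P \right)} = - P$ ($K{\left(P \right)} = \frac{P}{-2} + \frac{P}{-2} = P \left(- \frac{1}{2}\right) + P \left(- \frac{1}{2}\right) = - \frac{P}{2} - \frac{P}{2} = - P$)
$E{\left(s,g \right)} = -6$ ($E{\left(s,g \right)} = \left(-1\right) 6 = -6$)
$J = 65$
$\left(E{\left(2,-11 \right)} + J\right) \sqrt{-50 + 39} = \left(-6 + 65\right) \sqrt{-50 + 39} = 59 \sqrt{-11} = 59 i \sqrt{11}$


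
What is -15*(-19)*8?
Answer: 2280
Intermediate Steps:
-15*(-19)*8 = 285*8 = 2280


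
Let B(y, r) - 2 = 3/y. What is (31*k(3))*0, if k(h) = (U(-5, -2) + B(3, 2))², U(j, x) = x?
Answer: 0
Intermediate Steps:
B(y, r) = 2 + 3/y
k(h) = 1 (k(h) = (-2 + (2 + 3/3))² = (-2 + (2 + 3*(⅓)))² = (-2 + (2 + 1))² = (-2 + 3)² = 1² = 1)
(31*k(3))*0 = (31*1)*0 = 31*0 = 0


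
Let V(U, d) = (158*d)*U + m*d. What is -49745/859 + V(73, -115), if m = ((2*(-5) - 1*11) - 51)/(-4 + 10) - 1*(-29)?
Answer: -1141115280/859 ≈ -1.3284e+6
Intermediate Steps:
m = 17 (m = ((-10 - 11) - 51)/6 + 29 = (-21 - 51)*(⅙) + 29 = -72*⅙ + 29 = -12 + 29 = 17)
V(U, d) = 17*d + 158*U*d (V(U, d) = (158*d)*U + 17*d = 158*U*d + 17*d = 17*d + 158*U*d)
-49745/859 + V(73, -115) = -49745/859 - 115*(17 + 158*73) = -49745*1/859 - 115*(17 + 11534) = -49745/859 - 115*11551 = -49745/859 - 1328365 = -1141115280/859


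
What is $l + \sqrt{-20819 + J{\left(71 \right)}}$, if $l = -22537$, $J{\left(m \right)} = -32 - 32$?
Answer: $-22537 + i \sqrt{20883} \approx -22537.0 + 144.51 i$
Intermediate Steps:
$J{\left(m \right)} = -64$
$l + \sqrt{-20819 + J{\left(71 \right)}} = -22537 + \sqrt{-20819 - 64} = -22537 + \sqrt{-20883} = -22537 + i \sqrt{20883}$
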